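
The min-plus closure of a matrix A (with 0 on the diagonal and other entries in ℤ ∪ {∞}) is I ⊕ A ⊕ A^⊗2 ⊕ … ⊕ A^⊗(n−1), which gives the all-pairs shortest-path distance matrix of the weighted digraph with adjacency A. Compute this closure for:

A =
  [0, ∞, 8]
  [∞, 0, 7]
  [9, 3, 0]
Closure =
  [0, 11, 8]
  [16, 0, 7]
  [9, 3, 0]

This is the Floyd-Warshall all-pairs shortest-path computation. For each intermediate vertex k = 0, 1, …, 2, update dist[i][j] ← min(dist[i][j], dist[i][k] + dist[k][j]). The final matrix gives, for each (i, j), the minimum total weight of any directed path from i to j (possibly empty when i = j).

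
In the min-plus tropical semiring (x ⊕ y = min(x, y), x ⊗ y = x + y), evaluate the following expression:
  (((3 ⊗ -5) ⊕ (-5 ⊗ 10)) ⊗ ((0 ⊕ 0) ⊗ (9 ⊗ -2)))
(((3 ⊗ -5) ⊕ (-5 ⊗ 10)) ⊗ ((0 ⊕ 0) ⊗ (9 ⊗ -2))) = 5

Expand innermost to outermost. Recall ⊕ takes the minimum of its arguments and ⊗ takes their sum. Working out the expression (((3 ⊗ -5) ⊕ (-5 ⊗ 10)) ⊗ ((0 ⊕ 0) ⊗ (9 ⊗ -2))) gives 5.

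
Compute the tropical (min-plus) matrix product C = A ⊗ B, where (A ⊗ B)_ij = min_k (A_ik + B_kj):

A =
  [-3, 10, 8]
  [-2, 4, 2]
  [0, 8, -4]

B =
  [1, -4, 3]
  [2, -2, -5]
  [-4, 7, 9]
A ⊗ B =
  [-2, -7, 0]
  [-2, -6, -1]
  [-8, -4, 3]

Apply the min-plus product entry-by-entry:
  C[0][0] = min over k of (A[0][0] + B[0][0] = -3 + 1 = -2, A[0][1] + B[1][0] = 10 + 2 = 12, A[0][2] + B[2][0] = 8 + -4 = 4) = -2 (attained at k = 0)
  C[0][1] = min over k of (A[0][0] + B[0][1] = -3 + -4 = -7, A[0][1] + B[1][1] = 10 + -2 = 8, A[0][2] + B[2][1] = 8 + 7 = 15) = -7 (attained at k = 0)
  C[0][2] = min over k of (A[0][0] + B[0][2] = -3 + 3 = 0, A[0][1] + B[1][2] = 10 + -5 = 5, A[0][2] + B[2][2] = 8 + 9 = 17) = 0 (attained at k = 0)
  C[1][0] = min over k of (A[1][0] + B[0][0] = -2 + 1 = -1, A[1][1] + B[1][0] = 4 + 2 = 6, A[1][2] + B[2][0] = 2 + -4 = -2) = -2 (attained at k = 2)
  C[1][1] = min over k of (A[1][0] + B[0][1] = -2 + -4 = -6, A[1][1] + B[1][1] = 4 + -2 = 2, A[1][2] + B[2][1] = 2 + 7 = 9) = -6 (attained at k = 0)
  C[1][2] = min over k of (A[1][0] + B[0][2] = -2 + 3 = 1, A[1][1] + B[1][2] = 4 + -5 = -1, A[1][2] + B[2][2] = 2 + 9 = 11) = -1 (attained at k = 1)
  C[2][0] = min over k of (A[2][0] + B[0][0] = 0 + 1 = 1, A[2][1] + B[1][0] = 8 + 2 = 10, A[2][2] + B[2][0] = -4 + -4 = -8) = -8 (attained at k = 2)
  C[2][1] = min over k of (A[2][0] + B[0][1] = 0 + -4 = -4, A[2][1] + B[1][1] = 8 + -2 = 6, A[2][2] + B[2][1] = -4 + 7 = 3) = -4 (attained at k = 0)
  C[2][2] = min over k of (A[2][0] + B[0][2] = 0 + 3 = 3, A[2][1] + B[1][2] = 8 + -5 = 3, A[2][2] + B[2][2] = -4 + 9 = 5) = 3 (attained at k = 0)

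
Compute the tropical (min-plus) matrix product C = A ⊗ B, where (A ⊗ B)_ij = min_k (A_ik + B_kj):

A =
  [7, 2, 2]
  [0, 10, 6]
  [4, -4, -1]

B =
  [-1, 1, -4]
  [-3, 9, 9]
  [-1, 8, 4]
A ⊗ B =
  [-1, 8, 3]
  [-1, 1, -4]
  [-7, 5, 0]

Apply the min-plus product entry-by-entry:
  C[0][0] = min over k of (A[0][0] + B[0][0] = 7 + -1 = 6, A[0][1] + B[1][0] = 2 + -3 = -1, A[0][2] + B[2][0] = 2 + -1 = 1) = -1 (attained at k = 1)
  C[0][1] = min over k of (A[0][0] + B[0][1] = 7 + 1 = 8, A[0][1] + B[1][1] = 2 + 9 = 11, A[0][2] + B[2][1] = 2 + 8 = 10) = 8 (attained at k = 0)
  C[0][2] = min over k of (A[0][0] + B[0][2] = 7 + -4 = 3, A[0][1] + B[1][2] = 2 + 9 = 11, A[0][2] + B[2][2] = 2 + 4 = 6) = 3 (attained at k = 0)
  C[1][0] = min over k of (A[1][0] + B[0][0] = 0 + -1 = -1, A[1][1] + B[1][0] = 10 + -3 = 7, A[1][2] + B[2][0] = 6 + -1 = 5) = -1 (attained at k = 0)
  C[1][1] = min over k of (A[1][0] + B[0][1] = 0 + 1 = 1, A[1][1] + B[1][1] = 10 + 9 = 19, A[1][2] + B[2][1] = 6 + 8 = 14) = 1 (attained at k = 0)
  C[1][2] = min over k of (A[1][0] + B[0][2] = 0 + -4 = -4, A[1][1] + B[1][2] = 10 + 9 = 19, A[1][2] + B[2][2] = 6 + 4 = 10) = -4 (attained at k = 0)
  C[2][0] = min over k of (A[2][0] + B[0][0] = 4 + -1 = 3, A[2][1] + B[1][0] = -4 + -3 = -7, A[2][2] + B[2][0] = -1 + -1 = -2) = -7 (attained at k = 1)
  C[2][1] = min over k of (A[2][0] + B[0][1] = 4 + 1 = 5, A[2][1] + B[1][1] = -4 + 9 = 5, A[2][2] + B[2][1] = -1 + 8 = 7) = 5 (attained at k = 0)
  C[2][2] = min over k of (A[2][0] + B[0][2] = 4 + -4 = 0, A[2][1] + B[1][2] = -4 + 9 = 5, A[2][2] + B[2][2] = -1 + 4 = 3) = 0 (attained at k = 0)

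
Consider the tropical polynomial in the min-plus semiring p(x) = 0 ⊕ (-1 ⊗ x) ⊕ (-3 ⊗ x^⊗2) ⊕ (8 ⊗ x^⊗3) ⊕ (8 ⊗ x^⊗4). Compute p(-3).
p(-3) = -9

A tropical monomial a ⊗ x^⊗i evaluates to a + i · x. Evaluating each term at x = -3:
  Term 0 contributes 0 + 0 · -3 = 0
  Term 1 contributes -1 + 1 · -3 = -4
  Term 2 contributes -3 + 2 · -3 = -9
  Term 3 contributes 8 + 3 · -3 = -1
  Term 4 contributes 8 + 4 · -3 = -4
p(-3) = ⊕ of these = min[0, -4, -9, -1, -4] = -9.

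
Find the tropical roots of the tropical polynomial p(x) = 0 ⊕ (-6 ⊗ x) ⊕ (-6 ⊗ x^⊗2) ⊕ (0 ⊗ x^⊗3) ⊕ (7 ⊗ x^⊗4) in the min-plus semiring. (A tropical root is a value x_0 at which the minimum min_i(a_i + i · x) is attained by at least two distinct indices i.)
Roots: {-7, -6, 0, 6}

Each tropical root is a break point of the lower envelope of the lines y = a_i + i · x (there are 5 lines, with slopes 0, 1, ..., 4). Only the lines that attain the minimum somewhere contribute to roots; other lines are dominated. Here the surviving (envelope) indices are i = 4, i = 3, i = 2, i = 1, i = 0.
Intersections between consecutive envelope lines give the roots: for adjacent envelope indices i < j the intersection is x = (a_i − a_j) / (j − i). Reading off the sorted break points: {-7, -6, 0, 6}.
Verification: at each break x_0, at least two indices attain the minimum of min_i(a_i + i · x_0).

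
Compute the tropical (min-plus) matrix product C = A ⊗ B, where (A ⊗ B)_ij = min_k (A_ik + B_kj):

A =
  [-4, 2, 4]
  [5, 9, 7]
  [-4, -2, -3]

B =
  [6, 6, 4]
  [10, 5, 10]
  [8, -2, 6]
A ⊗ B =
  [2, 2, 0]
  [11, 5, 9]
  [2, -5, 0]

Apply the min-plus product entry-by-entry:
  C[0][0] = min over k of (A[0][0] + B[0][0] = -4 + 6 = 2, A[0][1] + B[1][0] = 2 + 10 = 12, A[0][2] + B[2][0] = 4 + 8 = 12) = 2 (attained at k = 0)
  C[0][1] = min over k of (A[0][0] + B[0][1] = -4 + 6 = 2, A[0][1] + B[1][1] = 2 + 5 = 7, A[0][2] + B[2][1] = 4 + -2 = 2) = 2 (attained at k = 0)
  C[0][2] = min over k of (A[0][0] + B[0][2] = -4 + 4 = 0, A[0][1] + B[1][2] = 2 + 10 = 12, A[0][2] + B[2][2] = 4 + 6 = 10) = 0 (attained at k = 0)
  C[1][0] = min over k of (A[1][0] + B[0][0] = 5 + 6 = 11, A[1][1] + B[1][0] = 9 + 10 = 19, A[1][2] + B[2][0] = 7 + 8 = 15) = 11 (attained at k = 0)
  C[1][1] = min over k of (A[1][0] + B[0][1] = 5 + 6 = 11, A[1][1] + B[1][1] = 9 + 5 = 14, A[1][2] + B[2][1] = 7 + -2 = 5) = 5 (attained at k = 2)
  C[1][2] = min over k of (A[1][0] + B[0][2] = 5 + 4 = 9, A[1][1] + B[1][2] = 9 + 10 = 19, A[1][2] + B[2][2] = 7 + 6 = 13) = 9 (attained at k = 0)
  C[2][0] = min over k of (A[2][0] + B[0][0] = -4 + 6 = 2, A[2][1] + B[1][0] = -2 + 10 = 8, A[2][2] + B[2][0] = -3 + 8 = 5) = 2 (attained at k = 0)
  C[2][1] = min over k of (A[2][0] + B[0][1] = -4 + 6 = 2, A[2][1] + B[1][1] = -2 + 5 = 3, A[2][2] + B[2][1] = -3 + -2 = -5) = -5 (attained at k = 2)
  C[2][2] = min over k of (A[2][0] + B[0][2] = -4 + 4 = 0, A[2][1] + B[1][2] = -2 + 10 = 8, A[2][2] + B[2][2] = -3 + 6 = 3) = 0 (attained at k = 0)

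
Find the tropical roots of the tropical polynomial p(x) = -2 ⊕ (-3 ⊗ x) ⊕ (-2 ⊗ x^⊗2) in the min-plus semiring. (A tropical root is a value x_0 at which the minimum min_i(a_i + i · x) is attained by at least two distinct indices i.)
Roots: {-1, 1}

Each tropical root is a break point of the lower envelope of the lines y = a_i + i · x (there are 3 lines, with slopes 0, 1, ..., 2). Only the lines that attain the minimum somewhere contribute to roots; other lines are dominated. Here the surviving (envelope) indices are i = 2, i = 1, i = 0.
Intersections between consecutive envelope lines give the roots: for adjacent envelope indices i < j the intersection is x = (a_i − a_j) / (j − i). Reading off the sorted break points: {-1, 1}.
Verification: at each break x_0, at least two indices attain the minimum of min_i(a_i + i · x_0).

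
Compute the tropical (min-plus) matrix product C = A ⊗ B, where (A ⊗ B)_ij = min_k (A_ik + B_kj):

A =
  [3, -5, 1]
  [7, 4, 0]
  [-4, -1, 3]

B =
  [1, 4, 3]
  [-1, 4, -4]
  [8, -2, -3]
A ⊗ B =
  [-6, -1, -9]
  [3, -2, -3]
  [-3, 0, -5]

Apply the min-plus product entry-by-entry:
  C[0][0] = min over k of (A[0][0] + B[0][0] = 3 + 1 = 4, A[0][1] + B[1][0] = -5 + -1 = -6, A[0][2] + B[2][0] = 1 + 8 = 9) = -6 (attained at k = 1)
  C[0][1] = min over k of (A[0][0] + B[0][1] = 3 + 4 = 7, A[0][1] + B[1][1] = -5 + 4 = -1, A[0][2] + B[2][1] = 1 + -2 = -1) = -1 (attained at k = 1)
  C[0][2] = min over k of (A[0][0] + B[0][2] = 3 + 3 = 6, A[0][1] + B[1][2] = -5 + -4 = -9, A[0][2] + B[2][2] = 1 + -3 = -2) = -9 (attained at k = 1)
  C[1][0] = min over k of (A[1][0] + B[0][0] = 7 + 1 = 8, A[1][1] + B[1][0] = 4 + -1 = 3, A[1][2] + B[2][0] = 0 + 8 = 8) = 3 (attained at k = 1)
  C[1][1] = min over k of (A[1][0] + B[0][1] = 7 + 4 = 11, A[1][1] + B[1][1] = 4 + 4 = 8, A[1][2] + B[2][1] = 0 + -2 = -2) = -2 (attained at k = 2)
  C[1][2] = min over k of (A[1][0] + B[0][2] = 7 + 3 = 10, A[1][1] + B[1][2] = 4 + -4 = 0, A[1][2] + B[2][2] = 0 + -3 = -3) = -3 (attained at k = 2)
  C[2][0] = min over k of (A[2][0] + B[0][0] = -4 + 1 = -3, A[2][1] + B[1][0] = -1 + -1 = -2, A[2][2] + B[2][0] = 3 + 8 = 11) = -3 (attained at k = 0)
  C[2][1] = min over k of (A[2][0] + B[0][1] = -4 + 4 = 0, A[2][1] + B[1][1] = -1 + 4 = 3, A[2][2] + B[2][1] = 3 + -2 = 1) = 0 (attained at k = 0)
  C[2][2] = min over k of (A[2][0] + B[0][2] = -4 + 3 = -1, A[2][1] + B[1][2] = -1 + -4 = -5, A[2][2] + B[2][2] = 3 + -3 = 0) = -5 (attained at k = 1)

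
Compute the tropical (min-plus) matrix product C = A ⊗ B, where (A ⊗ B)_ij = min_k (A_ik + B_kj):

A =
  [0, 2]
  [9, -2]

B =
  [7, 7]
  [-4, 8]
A ⊗ B =
  [-2, 7]
  [-6, 6]

Apply the min-plus product entry-by-entry:
  C[0][0] = min over k of (A[0][0] + B[0][0] = 0 + 7 = 7, A[0][1] + B[1][0] = 2 + -4 = -2) = -2 (attained at k = 1)
  C[0][1] = min over k of (A[0][0] + B[0][1] = 0 + 7 = 7, A[0][1] + B[1][1] = 2 + 8 = 10) = 7 (attained at k = 0)
  C[1][0] = min over k of (A[1][0] + B[0][0] = 9 + 7 = 16, A[1][1] + B[1][0] = -2 + -4 = -6) = -6 (attained at k = 1)
  C[1][1] = min over k of (A[1][0] + B[0][1] = 9 + 7 = 16, A[1][1] + B[1][1] = -2 + 8 = 6) = 6 (attained at k = 1)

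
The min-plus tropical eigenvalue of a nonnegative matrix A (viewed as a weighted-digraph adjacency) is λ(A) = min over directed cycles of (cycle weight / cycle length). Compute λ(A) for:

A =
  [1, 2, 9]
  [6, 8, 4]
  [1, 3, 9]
λ(A) = 1

Enumerate directed cycles and compute their means (weight / length). Sample:
  cycle 0 → 0: weight = 1, length = 1, mean = 1/1 ≈ 1.000
  cycle 1 → 1: weight = 8, length = 1, mean = 8/1 ≈ 8.000
  cycle 2 → 2: weight = 9, length = 1, mean = 9/1 ≈ 9.000
  cycle 0 → 1 → 0: weight = 8, length = 2, mean = 8/2 ≈ 4.000
  cycle 0 → 2 → 0: weight = 10, length = 2, mean = 10/2 ≈ 5.000
  cycle 1 → 0 → 1: weight = 8, length = 2, mean = 8/2 ≈ 4.000
Minimum mean = 1.000, attained e.g. along the cycle 0 → 0 with weight 1 and length 1. So λ(A) = 1/1 = 1.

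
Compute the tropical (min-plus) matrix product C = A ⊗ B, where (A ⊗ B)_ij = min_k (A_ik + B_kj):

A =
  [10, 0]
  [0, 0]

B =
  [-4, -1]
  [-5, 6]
A ⊗ B =
  [-5, 6]
  [-5, -1]

Apply the min-plus product entry-by-entry:
  C[0][0] = min over k of (A[0][0] + B[0][0] = 10 + -4 = 6, A[0][1] + B[1][0] = 0 + -5 = -5) = -5 (attained at k = 1)
  C[0][1] = min over k of (A[0][0] + B[0][1] = 10 + -1 = 9, A[0][1] + B[1][1] = 0 + 6 = 6) = 6 (attained at k = 1)
  C[1][0] = min over k of (A[1][0] + B[0][0] = 0 + -4 = -4, A[1][1] + B[1][0] = 0 + -5 = -5) = -5 (attained at k = 1)
  C[1][1] = min over k of (A[1][0] + B[0][1] = 0 + -1 = -1, A[1][1] + B[1][1] = 0 + 6 = 6) = -1 (attained at k = 0)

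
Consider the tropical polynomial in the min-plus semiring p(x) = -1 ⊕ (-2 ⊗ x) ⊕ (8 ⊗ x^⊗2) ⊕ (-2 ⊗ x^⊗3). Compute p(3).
p(3) = -1

A tropical monomial a ⊗ x^⊗i evaluates to a + i · x. Evaluating each term at x = 3:
  Term 0 contributes -1 + 0 · 3 = -1
  Term 1 contributes -2 + 1 · 3 = 1
  Term 2 contributes 8 + 2 · 3 = 14
  Term 3 contributes -2 + 3 · 3 = 7
p(3) = ⊕ of these = min[-1, 1, 14, 7] = -1.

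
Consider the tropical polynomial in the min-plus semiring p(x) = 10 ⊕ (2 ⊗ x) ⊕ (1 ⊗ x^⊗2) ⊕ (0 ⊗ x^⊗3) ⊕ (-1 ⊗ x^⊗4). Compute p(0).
p(0) = -1

A tropical monomial a ⊗ x^⊗i evaluates to a + i · x. Evaluating each term at x = 0:
  Term 0 contributes 10 + 0 · 0 = 10
  Term 1 contributes 2 + 1 · 0 = 2
  Term 2 contributes 1 + 2 · 0 = 1
  Term 3 contributes 0 + 3 · 0 = 0
  Term 4 contributes -1 + 4 · 0 = -1
p(0) = ⊕ of these = min[10, 2, 1, 0, -1] = -1.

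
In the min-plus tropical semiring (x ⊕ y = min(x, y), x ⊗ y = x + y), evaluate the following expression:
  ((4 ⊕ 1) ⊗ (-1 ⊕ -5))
((4 ⊕ 1) ⊗ (-1 ⊕ -5)) = -4

Expand innermost to outermost. Recall ⊕ takes the minimum of its arguments and ⊗ takes their sum. Working out the expression ((4 ⊕ 1) ⊗ (-1 ⊕ -5)) gives -4.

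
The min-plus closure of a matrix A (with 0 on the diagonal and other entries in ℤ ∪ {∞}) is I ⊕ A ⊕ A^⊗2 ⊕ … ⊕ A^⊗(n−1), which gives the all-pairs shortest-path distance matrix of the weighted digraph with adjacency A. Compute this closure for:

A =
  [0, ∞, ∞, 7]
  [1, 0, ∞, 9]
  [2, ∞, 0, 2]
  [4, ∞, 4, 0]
Closure =
  [0, ∞, 11, 7]
  [1, 0, 12, 8]
  [2, ∞, 0, 2]
  [4, ∞, 4, 0]

This is the Floyd-Warshall all-pairs shortest-path computation. For each intermediate vertex k = 0, 1, …, 3, update dist[i][j] ← min(dist[i][j], dist[i][k] + dist[k][j]). The final matrix gives, for each (i, j), the minimum total weight of any directed path from i to j (possibly empty when i = j).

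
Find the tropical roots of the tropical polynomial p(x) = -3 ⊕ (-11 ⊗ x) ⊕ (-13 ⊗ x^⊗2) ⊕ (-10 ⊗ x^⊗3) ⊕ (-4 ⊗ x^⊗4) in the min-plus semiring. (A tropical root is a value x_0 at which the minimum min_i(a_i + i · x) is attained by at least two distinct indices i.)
Roots: {-6, -3, 2, 8}

Each tropical root is a break point of the lower envelope of the lines y = a_i + i · x (there are 5 lines, with slopes 0, 1, ..., 4). Only the lines that attain the minimum somewhere contribute to roots; other lines are dominated. Here the surviving (envelope) indices are i = 4, i = 3, i = 2, i = 1, i = 0.
Intersections between consecutive envelope lines give the roots: for adjacent envelope indices i < j the intersection is x = (a_i − a_j) / (j − i). Reading off the sorted break points: {-6, -3, 2, 8}.
Verification: at each break x_0, at least two indices attain the minimum of min_i(a_i + i · x_0).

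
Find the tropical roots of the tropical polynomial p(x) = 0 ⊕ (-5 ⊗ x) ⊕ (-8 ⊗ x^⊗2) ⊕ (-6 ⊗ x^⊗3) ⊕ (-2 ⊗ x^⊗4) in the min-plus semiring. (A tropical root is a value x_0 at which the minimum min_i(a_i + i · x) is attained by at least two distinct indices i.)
Roots: {-4, -2, 3, 5}

Each tropical root is a break point of the lower envelope of the lines y = a_i + i · x (there are 5 lines, with slopes 0, 1, ..., 4). Only the lines that attain the minimum somewhere contribute to roots; other lines are dominated. Here the surviving (envelope) indices are i = 4, i = 3, i = 2, i = 1, i = 0.
Intersections between consecutive envelope lines give the roots: for adjacent envelope indices i < j the intersection is x = (a_i − a_j) / (j − i). Reading off the sorted break points: {-4, -2, 3, 5}.
Verification: at each break x_0, at least two indices attain the minimum of min_i(a_i + i · x_0).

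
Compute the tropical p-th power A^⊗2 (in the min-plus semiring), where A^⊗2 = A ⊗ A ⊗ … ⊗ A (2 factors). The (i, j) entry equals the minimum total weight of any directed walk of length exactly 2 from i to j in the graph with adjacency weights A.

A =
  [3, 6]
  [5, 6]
A^⊗2 =
  [6, 9]
  [8, 11]

Each entry (A^⊗2)_ij equals the minimum over all length-2 walks i = v_0 → v_1 → … → v_2 = j of Σ_t A[v_t][v_{t+1}]. For example, for (i, j) = (0, 1) we minimise over 2 possible intermediate vertex sequences; the minimum is 9, attained along the walk 0 → 0 → 1.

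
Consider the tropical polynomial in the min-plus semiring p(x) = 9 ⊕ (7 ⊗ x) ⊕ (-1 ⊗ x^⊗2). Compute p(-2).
p(-2) = -5

A tropical monomial a ⊗ x^⊗i evaluates to a + i · x. Evaluating each term at x = -2:
  Term 0 contributes 9 + 0 · -2 = 9
  Term 1 contributes 7 + 1 · -2 = 5
  Term 2 contributes -1 + 2 · -2 = -5
p(-2) = ⊕ of these = min[9, 5, -5] = -5.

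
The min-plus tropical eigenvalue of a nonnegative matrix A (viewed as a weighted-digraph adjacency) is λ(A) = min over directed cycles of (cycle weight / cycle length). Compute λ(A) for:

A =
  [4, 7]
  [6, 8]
λ(A) = 4

Enumerate directed cycles and compute their means (weight / length). Sample:
  cycle 0 → 0: weight = 4, length = 1, mean = 4/1 ≈ 4.000
  cycle 1 → 1: weight = 8, length = 1, mean = 8/1 ≈ 8.000
  cycle 0 → 1 → 0: weight = 13, length = 2, mean = 13/2 ≈ 6.500
  cycle 1 → 0 → 1: weight = 13, length = 2, mean = 13/2 ≈ 6.500
Minimum mean = 4.000, attained e.g. along the cycle 0 → 0 with weight 4 and length 1. So λ(A) = 4/1 = 4.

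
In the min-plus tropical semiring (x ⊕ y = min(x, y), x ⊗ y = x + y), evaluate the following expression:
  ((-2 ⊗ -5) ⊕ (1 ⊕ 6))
((-2 ⊗ -5) ⊕ (1 ⊕ 6)) = -7

Expand innermost to outermost. Recall ⊕ takes the minimum of its arguments and ⊗ takes their sum. Working out the expression ((-2 ⊗ -5) ⊕ (1 ⊕ 6)) gives -7.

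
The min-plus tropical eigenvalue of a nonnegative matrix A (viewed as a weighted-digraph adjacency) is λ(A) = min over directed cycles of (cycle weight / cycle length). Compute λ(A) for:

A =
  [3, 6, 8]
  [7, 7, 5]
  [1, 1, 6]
λ(A) = 3

Enumerate directed cycles and compute their means (weight / length). Sample:
  cycle 0 → 0: weight = 3, length = 1, mean = 3/1 ≈ 3.000
  cycle 1 → 1: weight = 7, length = 1, mean = 7/1 ≈ 7.000
  cycle 2 → 2: weight = 6, length = 1, mean = 6/1 ≈ 6.000
  cycle 0 → 1 → 0: weight = 13, length = 2, mean = 13/2 ≈ 6.500
  cycle 0 → 2 → 0: weight = 9, length = 2, mean = 9/2 ≈ 4.500
  cycle 1 → 0 → 1: weight = 13, length = 2, mean = 13/2 ≈ 6.500
Minimum mean = 3.000, attained e.g. along the cycle 0 → 0 with weight 3 and length 1. So λ(A) = 3/1 = 3.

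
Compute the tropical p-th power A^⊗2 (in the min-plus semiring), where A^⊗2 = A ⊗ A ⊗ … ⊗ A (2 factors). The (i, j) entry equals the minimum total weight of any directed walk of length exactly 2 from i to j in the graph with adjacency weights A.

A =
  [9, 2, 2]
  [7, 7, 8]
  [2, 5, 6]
A^⊗2 =
  [4, 7, 8]
  [10, 9, 9]
  [8, 4, 4]

Each entry (A^⊗2)_ij equals the minimum over all length-2 walks i = v_0 → v_1 → … → v_2 = j of Σ_t A[v_t][v_{t+1}]. For example, for (i, j) = (0, 2) we minimise over 3 possible intermediate vertex sequences; the minimum is 8, attained along the walk 0 → 2 → 2.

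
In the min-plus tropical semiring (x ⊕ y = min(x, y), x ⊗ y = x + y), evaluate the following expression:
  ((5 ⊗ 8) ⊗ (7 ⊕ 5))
((5 ⊗ 8) ⊗ (7 ⊕ 5)) = 18

Expand innermost to outermost. Recall ⊕ takes the minimum of its arguments and ⊗ takes their sum. Working out the expression ((5 ⊗ 8) ⊗ (7 ⊕ 5)) gives 18.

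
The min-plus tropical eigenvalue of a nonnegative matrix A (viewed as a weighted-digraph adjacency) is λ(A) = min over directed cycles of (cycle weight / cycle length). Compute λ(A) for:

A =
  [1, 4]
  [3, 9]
λ(A) = 1

Enumerate directed cycles and compute their means (weight / length). Sample:
  cycle 0 → 0: weight = 1, length = 1, mean = 1/1 ≈ 1.000
  cycle 1 → 1: weight = 9, length = 1, mean = 9/1 ≈ 9.000
  cycle 0 → 1 → 0: weight = 7, length = 2, mean = 7/2 ≈ 3.500
  cycle 1 → 0 → 1: weight = 7, length = 2, mean = 7/2 ≈ 3.500
Minimum mean = 1.000, attained e.g. along the cycle 0 → 0 with weight 1 and length 1. So λ(A) = 1/1 = 1.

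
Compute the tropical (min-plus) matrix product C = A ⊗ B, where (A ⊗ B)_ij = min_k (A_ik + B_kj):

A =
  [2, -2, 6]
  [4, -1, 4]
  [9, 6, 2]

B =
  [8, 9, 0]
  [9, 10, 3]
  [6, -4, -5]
A ⊗ B =
  [7, 2, 1]
  [8, 0, -1]
  [8, -2, -3]

Apply the min-plus product entry-by-entry:
  C[0][0] = min over k of (A[0][0] + B[0][0] = 2 + 8 = 10, A[0][1] + B[1][0] = -2 + 9 = 7, A[0][2] + B[2][0] = 6 + 6 = 12) = 7 (attained at k = 1)
  C[0][1] = min over k of (A[0][0] + B[0][1] = 2 + 9 = 11, A[0][1] + B[1][1] = -2 + 10 = 8, A[0][2] + B[2][1] = 6 + -4 = 2) = 2 (attained at k = 2)
  C[0][2] = min over k of (A[0][0] + B[0][2] = 2 + 0 = 2, A[0][1] + B[1][2] = -2 + 3 = 1, A[0][2] + B[2][2] = 6 + -5 = 1) = 1 (attained at k = 1)
  C[1][0] = min over k of (A[1][0] + B[0][0] = 4 + 8 = 12, A[1][1] + B[1][0] = -1 + 9 = 8, A[1][2] + B[2][0] = 4 + 6 = 10) = 8 (attained at k = 1)
  C[1][1] = min over k of (A[1][0] + B[0][1] = 4 + 9 = 13, A[1][1] + B[1][1] = -1 + 10 = 9, A[1][2] + B[2][1] = 4 + -4 = 0) = 0 (attained at k = 2)
  C[1][2] = min over k of (A[1][0] + B[0][2] = 4 + 0 = 4, A[1][1] + B[1][2] = -1 + 3 = 2, A[1][2] + B[2][2] = 4 + -5 = -1) = -1 (attained at k = 2)
  C[2][0] = min over k of (A[2][0] + B[0][0] = 9 + 8 = 17, A[2][1] + B[1][0] = 6 + 9 = 15, A[2][2] + B[2][0] = 2 + 6 = 8) = 8 (attained at k = 2)
  C[2][1] = min over k of (A[2][0] + B[0][1] = 9 + 9 = 18, A[2][1] + B[1][1] = 6 + 10 = 16, A[2][2] + B[2][1] = 2 + -4 = -2) = -2 (attained at k = 2)
  C[2][2] = min over k of (A[2][0] + B[0][2] = 9 + 0 = 9, A[2][1] + B[1][2] = 6 + 3 = 9, A[2][2] + B[2][2] = 2 + -5 = -3) = -3 (attained at k = 2)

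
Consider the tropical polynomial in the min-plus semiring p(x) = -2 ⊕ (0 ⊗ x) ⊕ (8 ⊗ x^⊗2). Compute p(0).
p(0) = -2

A tropical monomial a ⊗ x^⊗i evaluates to a + i · x. Evaluating each term at x = 0:
  Term 0 contributes -2 + 0 · 0 = -2
  Term 1 contributes 0 + 1 · 0 = 0
  Term 2 contributes 8 + 2 · 0 = 8
p(0) = ⊕ of these = min[-2, 0, 8] = -2.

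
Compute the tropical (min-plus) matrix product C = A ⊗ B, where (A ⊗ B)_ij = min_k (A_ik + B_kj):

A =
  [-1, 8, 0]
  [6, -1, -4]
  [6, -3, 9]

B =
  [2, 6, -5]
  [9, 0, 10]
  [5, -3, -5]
A ⊗ B =
  [1, -3, -6]
  [1, -7, -9]
  [6, -3, 1]

Apply the min-plus product entry-by-entry:
  C[0][0] = min over k of (A[0][0] + B[0][0] = -1 + 2 = 1, A[0][1] + B[1][0] = 8 + 9 = 17, A[0][2] + B[2][0] = 0 + 5 = 5) = 1 (attained at k = 0)
  C[0][1] = min over k of (A[0][0] + B[0][1] = -1 + 6 = 5, A[0][1] + B[1][1] = 8 + 0 = 8, A[0][2] + B[2][1] = 0 + -3 = -3) = -3 (attained at k = 2)
  C[0][2] = min over k of (A[0][0] + B[0][2] = -1 + -5 = -6, A[0][1] + B[1][2] = 8 + 10 = 18, A[0][2] + B[2][2] = 0 + -5 = -5) = -6 (attained at k = 0)
  C[1][0] = min over k of (A[1][0] + B[0][0] = 6 + 2 = 8, A[1][1] + B[1][0] = -1 + 9 = 8, A[1][2] + B[2][0] = -4 + 5 = 1) = 1 (attained at k = 2)
  C[1][1] = min over k of (A[1][0] + B[0][1] = 6 + 6 = 12, A[1][1] + B[1][1] = -1 + 0 = -1, A[1][2] + B[2][1] = -4 + -3 = -7) = -7 (attained at k = 2)
  C[1][2] = min over k of (A[1][0] + B[0][2] = 6 + -5 = 1, A[1][1] + B[1][2] = -1 + 10 = 9, A[1][2] + B[2][2] = -4 + -5 = -9) = -9 (attained at k = 2)
  C[2][0] = min over k of (A[2][0] + B[0][0] = 6 + 2 = 8, A[2][1] + B[1][0] = -3 + 9 = 6, A[2][2] + B[2][0] = 9 + 5 = 14) = 6 (attained at k = 1)
  C[2][1] = min over k of (A[2][0] + B[0][1] = 6 + 6 = 12, A[2][1] + B[1][1] = -3 + 0 = -3, A[2][2] + B[2][1] = 9 + -3 = 6) = -3 (attained at k = 1)
  C[2][2] = min over k of (A[2][0] + B[0][2] = 6 + -5 = 1, A[2][1] + B[1][2] = -3 + 10 = 7, A[2][2] + B[2][2] = 9 + -5 = 4) = 1 (attained at k = 0)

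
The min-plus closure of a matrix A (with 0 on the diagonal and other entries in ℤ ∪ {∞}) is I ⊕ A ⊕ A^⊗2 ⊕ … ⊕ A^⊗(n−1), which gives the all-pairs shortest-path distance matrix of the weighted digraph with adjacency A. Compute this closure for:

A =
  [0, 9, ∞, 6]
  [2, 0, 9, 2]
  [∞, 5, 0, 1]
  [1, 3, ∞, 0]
Closure =
  [0, 9, 18, 6]
  [2, 0, 9, 2]
  [2, 4, 0, 1]
  [1, 3, 12, 0]

This is the Floyd-Warshall all-pairs shortest-path computation. For each intermediate vertex k = 0, 1, …, 3, update dist[i][j] ← min(dist[i][j], dist[i][k] + dist[k][j]). The final matrix gives, for each (i, j), the minimum total weight of any directed path from i to j (possibly empty when i = j).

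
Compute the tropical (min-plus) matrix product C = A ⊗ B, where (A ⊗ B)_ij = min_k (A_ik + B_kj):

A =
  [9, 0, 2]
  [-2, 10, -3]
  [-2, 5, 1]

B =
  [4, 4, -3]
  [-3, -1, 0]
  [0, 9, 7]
A ⊗ B =
  [-3, -1, 0]
  [-3, 2, -5]
  [1, 2, -5]

Apply the min-plus product entry-by-entry:
  C[0][0] = min over k of (A[0][0] + B[0][0] = 9 + 4 = 13, A[0][1] + B[1][0] = 0 + -3 = -3, A[0][2] + B[2][0] = 2 + 0 = 2) = -3 (attained at k = 1)
  C[0][1] = min over k of (A[0][0] + B[0][1] = 9 + 4 = 13, A[0][1] + B[1][1] = 0 + -1 = -1, A[0][2] + B[2][1] = 2 + 9 = 11) = -1 (attained at k = 1)
  C[0][2] = min over k of (A[0][0] + B[0][2] = 9 + -3 = 6, A[0][1] + B[1][2] = 0 + 0 = 0, A[0][2] + B[2][2] = 2 + 7 = 9) = 0 (attained at k = 1)
  C[1][0] = min over k of (A[1][0] + B[0][0] = -2 + 4 = 2, A[1][1] + B[1][0] = 10 + -3 = 7, A[1][2] + B[2][0] = -3 + 0 = -3) = -3 (attained at k = 2)
  C[1][1] = min over k of (A[1][0] + B[0][1] = -2 + 4 = 2, A[1][1] + B[1][1] = 10 + -1 = 9, A[1][2] + B[2][1] = -3 + 9 = 6) = 2 (attained at k = 0)
  C[1][2] = min over k of (A[1][0] + B[0][2] = -2 + -3 = -5, A[1][1] + B[1][2] = 10 + 0 = 10, A[1][2] + B[2][2] = -3 + 7 = 4) = -5 (attained at k = 0)
  C[2][0] = min over k of (A[2][0] + B[0][0] = -2 + 4 = 2, A[2][1] + B[1][0] = 5 + -3 = 2, A[2][2] + B[2][0] = 1 + 0 = 1) = 1 (attained at k = 2)
  C[2][1] = min over k of (A[2][0] + B[0][1] = -2 + 4 = 2, A[2][1] + B[1][1] = 5 + -1 = 4, A[2][2] + B[2][1] = 1 + 9 = 10) = 2 (attained at k = 0)
  C[2][2] = min over k of (A[2][0] + B[0][2] = -2 + -3 = -5, A[2][1] + B[1][2] = 5 + 0 = 5, A[2][2] + B[2][2] = 1 + 7 = 8) = -5 (attained at k = 0)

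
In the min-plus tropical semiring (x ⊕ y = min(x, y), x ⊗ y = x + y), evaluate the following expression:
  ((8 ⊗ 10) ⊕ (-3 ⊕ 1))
((8 ⊗ 10) ⊕ (-3 ⊕ 1)) = -3

Expand innermost to outermost. Recall ⊕ takes the minimum of its arguments and ⊗ takes their sum. Working out the expression ((8 ⊗ 10) ⊕ (-3 ⊕ 1)) gives -3.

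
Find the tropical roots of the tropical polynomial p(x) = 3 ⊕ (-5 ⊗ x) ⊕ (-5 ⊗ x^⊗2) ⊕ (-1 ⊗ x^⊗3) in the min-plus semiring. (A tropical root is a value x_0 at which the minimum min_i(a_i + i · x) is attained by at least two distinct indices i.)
Roots: {-4, 0, 8}

Each tropical root is a break point of the lower envelope of the lines y = a_i + i · x (there are 4 lines, with slopes 0, 1, ..., 3). Only the lines that attain the minimum somewhere contribute to roots; other lines are dominated. Here the surviving (envelope) indices are i = 3, i = 2, i = 1, i = 0.
Intersections between consecutive envelope lines give the roots: for adjacent envelope indices i < j the intersection is x = (a_i − a_j) / (j − i). Reading off the sorted break points: {-4, 0, 8}.
Verification: at each break x_0, at least two indices attain the minimum of min_i(a_i + i · x_0).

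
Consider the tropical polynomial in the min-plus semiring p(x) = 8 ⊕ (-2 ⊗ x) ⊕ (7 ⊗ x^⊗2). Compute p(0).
p(0) = -2

A tropical monomial a ⊗ x^⊗i evaluates to a + i · x. Evaluating each term at x = 0:
  Term 0 contributes 8 + 0 · 0 = 8
  Term 1 contributes -2 + 1 · 0 = -2
  Term 2 contributes 7 + 2 · 0 = 7
p(0) = ⊕ of these = min[8, -2, 7] = -2.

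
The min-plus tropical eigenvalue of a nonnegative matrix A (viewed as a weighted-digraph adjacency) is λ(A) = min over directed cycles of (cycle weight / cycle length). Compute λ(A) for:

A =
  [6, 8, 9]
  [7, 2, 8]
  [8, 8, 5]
λ(A) = 2

Enumerate directed cycles and compute their means (weight / length). Sample:
  cycle 0 → 0: weight = 6, length = 1, mean = 6/1 ≈ 6.000
  cycle 1 → 1: weight = 2, length = 1, mean = 2/1 ≈ 2.000
  cycle 2 → 2: weight = 5, length = 1, mean = 5/1 ≈ 5.000
  cycle 0 → 1 → 0: weight = 15, length = 2, mean = 15/2 ≈ 7.500
  cycle 0 → 2 → 0: weight = 17, length = 2, mean = 17/2 ≈ 8.500
  cycle 1 → 0 → 1: weight = 15, length = 2, mean = 15/2 ≈ 7.500
Minimum mean = 2.000, attained e.g. along the cycle 1 → 1 with weight 2 and length 1. So λ(A) = 2/1 = 2.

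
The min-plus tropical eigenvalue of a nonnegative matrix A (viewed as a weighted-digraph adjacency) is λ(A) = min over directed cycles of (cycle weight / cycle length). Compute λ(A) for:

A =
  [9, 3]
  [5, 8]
λ(A) = 4

Enumerate directed cycles and compute their means (weight / length). Sample:
  cycle 0 → 0: weight = 9, length = 1, mean = 9/1 ≈ 9.000
  cycle 1 → 1: weight = 8, length = 1, mean = 8/1 ≈ 8.000
  cycle 0 → 1 → 0: weight = 8, length = 2, mean = 8/2 ≈ 4.000
  cycle 1 → 0 → 1: weight = 8, length = 2, mean = 8/2 ≈ 4.000
Minimum mean = 4.000, attained e.g. along the cycle 0 → 1 → 0 with weight 8 and length 2. So λ(A) = 8/2 = 4.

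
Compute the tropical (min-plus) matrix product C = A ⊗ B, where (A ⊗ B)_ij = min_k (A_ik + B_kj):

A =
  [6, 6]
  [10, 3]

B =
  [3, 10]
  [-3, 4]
A ⊗ B =
  [3, 10]
  [0, 7]

Apply the min-plus product entry-by-entry:
  C[0][0] = min over k of (A[0][0] + B[0][0] = 6 + 3 = 9, A[0][1] + B[1][0] = 6 + -3 = 3) = 3 (attained at k = 1)
  C[0][1] = min over k of (A[0][0] + B[0][1] = 6 + 10 = 16, A[0][1] + B[1][1] = 6 + 4 = 10) = 10 (attained at k = 1)
  C[1][0] = min over k of (A[1][0] + B[0][0] = 10 + 3 = 13, A[1][1] + B[1][0] = 3 + -3 = 0) = 0 (attained at k = 1)
  C[1][1] = min over k of (A[1][0] + B[0][1] = 10 + 10 = 20, A[1][1] + B[1][1] = 3 + 4 = 7) = 7 (attained at k = 1)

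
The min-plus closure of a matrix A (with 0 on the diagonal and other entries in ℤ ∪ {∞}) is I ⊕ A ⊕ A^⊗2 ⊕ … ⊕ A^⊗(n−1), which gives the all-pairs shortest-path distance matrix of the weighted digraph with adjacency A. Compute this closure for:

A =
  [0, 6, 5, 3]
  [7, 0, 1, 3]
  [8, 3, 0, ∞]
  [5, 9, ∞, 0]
Closure =
  [0, 6, 5, 3]
  [7, 0, 1, 3]
  [8, 3, 0, 6]
  [5, 9, 10, 0]

This is the Floyd-Warshall all-pairs shortest-path computation. For each intermediate vertex k = 0, 1, …, 3, update dist[i][j] ← min(dist[i][j], dist[i][k] + dist[k][j]). The final matrix gives, for each (i, j), the minimum total weight of any directed path from i to j (possibly empty when i = j).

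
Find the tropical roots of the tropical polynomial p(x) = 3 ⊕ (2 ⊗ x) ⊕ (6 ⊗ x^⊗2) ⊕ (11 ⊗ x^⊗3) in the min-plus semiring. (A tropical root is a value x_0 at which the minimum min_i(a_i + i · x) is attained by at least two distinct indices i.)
Roots: {-5, -4, 1}

Each tropical root is a break point of the lower envelope of the lines y = a_i + i · x (there are 4 lines, with slopes 0, 1, ..., 3). Only the lines that attain the minimum somewhere contribute to roots; other lines are dominated. Here the surviving (envelope) indices are i = 3, i = 2, i = 1, i = 0.
Intersections between consecutive envelope lines give the roots: for adjacent envelope indices i < j the intersection is x = (a_i − a_j) / (j − i). Reading off the sorted break points: {-5, -4, 1}.
Verification: at each break x_0, at least two indices attain the minimum of min_i(a_i + i · x_0).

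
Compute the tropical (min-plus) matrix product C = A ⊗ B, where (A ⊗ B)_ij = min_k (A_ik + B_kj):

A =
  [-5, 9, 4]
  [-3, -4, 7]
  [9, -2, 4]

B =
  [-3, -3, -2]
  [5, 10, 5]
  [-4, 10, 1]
A ⊗ B =
  [-8, -8, -7]
  [-6, -6, -5]
  [0, 6, 3]

Apply the min-plus product entry-by-entry:
  C[0][0] = min over k of (A[0][0] + B[0][0] = -5 + -3 = -8, A[0][1] + B[1][0] = 9 + 5 = 14, A[0][2] + B[2][0] = 4 + -4 = 0) = -8 (attained at k = 0)
  C[0][1] = min over k of (A[0][0] + B[0][1] = -5 + -3 = -8, A[0][1] + B[1][1] = 9 + 10 = 19, A[0][2] + B[2][1] = 4 + 10 = 14) = -8 (attained at k = 0)
  C[0][2] = min over k of (A[0][0] + B[0][2] = -5 + -2 = -7, A[0][1] + B[1][2] = 9 + 5 = 14, A[0][2] + B[2][2] = 4 + 1 = 5) = -7 (attained at k = 0)
  C[1][0] = min over k of (A[1][0] + B[0][0] = -3 + -3 = -6, A[1][1] + B[1][0] = -4 + 5 = 1, A[1][2] + B[2][0] = 7 + -4 = 3) = -6 (attained at k = 0)
  C[1][1] = min over k of (A[1][0] + B[0][1] = -3 + -3 = -6, A[1][1] + B[1][1] = -4 + 10 = 6, A[1][2] + B[2][1] = 7 + 10 = 17) = -6 (attained at k = 0)
  C[1][2] = min over k of (A[1][0] + B[0][2] = -3 + -2 = -5, A[1][1] + B[1][2] = -4 + 5 = 1, A[1][2] + B[2][2] = 7 + 1 = 8) = -5 (attained at k = 0)
  C[2][0] = min over k of (A[2][0] + B[0][0] = 9 + -3 = 6, A[2][1] + B[1][0] = -2 + 5 = 3, A[2][2] + B[2][0] = 4 + -4 = 0) = 0 (attained at k = 2)
  C[2][1] = min over k of (A[2][0] + B[0][1] = 9 + -3 = 6, A[2][1] + B[1][1] = -2 + 10 = 8, A[2][2] + B[2][1] = 4 + 10 = 14) = 6 (attained at k = 0)
  C[2][2] = min over k of (A[2][0] + B[0][2] = 9 + -2 = 7, A[2][1] + B[1][2] = -2 + 5 = 3, A[2][2] + B[2][2] = 4 + 1 = 5) = 3 (attained at k = 1)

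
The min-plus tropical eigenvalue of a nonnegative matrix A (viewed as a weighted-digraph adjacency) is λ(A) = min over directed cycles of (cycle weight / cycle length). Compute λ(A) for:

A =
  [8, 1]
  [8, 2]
λ(A) = 2

Enumerate directed cycles and compute their means (weight / length). Sample:
  cycle 0 → 0: weight = 8, length = 1, mean = 8/1 ≈ 8.000
  cycle 1 → 1: weight = 2, length = 1, mean = 2/1 ≈ 2.000
  cycle 0 → 1 → 0: weight = 9, length = 2, mean = 9/2 ≈ 4.500
  cycle 1 → 0 → 1: weight = 9, length = 2, mean = 9/2 ≈ 4.500
Minimum mean = 2.000, attained e.g. along the cycle 1 → 1 with weight 2 and length 1. So λ(A) = 2/1 = 2.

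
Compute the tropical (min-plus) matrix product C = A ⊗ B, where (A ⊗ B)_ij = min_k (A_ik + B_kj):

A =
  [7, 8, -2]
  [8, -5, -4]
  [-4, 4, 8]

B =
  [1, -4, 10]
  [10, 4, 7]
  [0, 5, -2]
A ⊗ B =
  [-2, 3, -4]
  [-4, -1, -6]
  [-3, -8, 6]

Apply the min-plus product entry-by-entry:
  C[0][0] = min over k of (A[0][0] + B[0][0] = 7 + 1 = 8, A[0][1] + B[1][0] = 8 + 10 = 18, A[0][2] + B[2][0] = -2 + 0 = -2) = -2 (attained at k = 2)
  C[0][1] = min over k of (A[0][0] + B[0][1] = 7 + -4 = 3, A[0][1] + B[1][1] = 8 + 4 = 12, A[0][2] + B[2][1] = -2 + 5 = 3) = 3 (attained at k = 0)
  C[0][2] = min over k of (A[0][0] + B[0][2] = 7 + 10 = 17, A[0][1] + B[1][2] = 8 + 7 = 15, A[0][2] + B[2][2] = -2 + -2 = -4) = -4 (attained at k = 2)
  C[1][0] = min over k of (A[1][0] + B[0][0] = 8 + 1 = 9, A[1][1] + B[1][0] = -5 + 10 = 5, A[1][2] + B[2][0] = -4 + 0 = -4) = -4 (attained at k = 2)
  C[1][1] = min over k of (A[1][0] + B[0][1] = 8 + -4 = 4, A[1][1] + B[1][1] = -5 + 4 = -1, A[1][2] + B[2][1] = -4 + 5 = 1) = -1 (attained at k = 1)
  C[1][2] = min over k of (A[1][0] + B[0][2] = 8 + 10 = 18, A[1][1] + B[1][2] = -5 + 7 = 2, A[1][2] + B[2][2] = -4 + -2 = -6) = -6 (attained at k = 2)
  C[2][0] = min over k of (A[2][0] + B[0][0] = -4 + 1 = -3, A[2][1] + B[1][0] = 4 + 10 = 14, A[2][2] + B[2][0] = 8 + 0 = 8) = -3 (attained at k = 0)
  C[2][1] = min over k of (A[2][0] + B[0][1] = -4 + -4 = -8, A[2][1] + B[1][1] = 4 + 4 = 8, A[2][2] + B[2][1] = 8 + 5 = 13) = -8 (attained at k = 0)
  C[2][2] = min over k of (A[2][0] + B[0][2] = -4 + 10 = 6, A[2][1] + B[1][2] = 4 + 7 = 11, A[2][2] + B[2][2] = 8 + -2 = 6) = 6 (attained at k = 0)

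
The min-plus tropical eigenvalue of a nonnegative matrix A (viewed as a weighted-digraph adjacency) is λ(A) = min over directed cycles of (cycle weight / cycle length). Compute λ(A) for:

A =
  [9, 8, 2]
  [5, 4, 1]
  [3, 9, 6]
λ(A) = 5/2

Enumerate directed cycles and compute their means (weight / length). Sample:
  cycle 0 → 0: weight = 9, length = 1, mean = 9/1 ≈ 9.000
  cycle 1 → 1: weight = 4, length = 1, mean = 4/1 ≈ 4.000
  cycle 2 → 2: weight = 6, length = 1, mean = 6/1 ≈ 6.000
  cycle 0 → 1 → 0: weight = 13, length = 2, mean = 13/2 ≈ 6.500
  cycle 0 → 2 → 0: weight = 5, length = 2, mean = 5/2 ≈ 2.500
  cycle 1 → 0 → 1: weight = 13, length = 2, mean = 13/2 ≈ 6.500
Minimum mean = 2.500, attained e.g. along the cycle 0 → 2 → 0 with weight 5 and length 2. So λ(A) = 5/2 = 5/2.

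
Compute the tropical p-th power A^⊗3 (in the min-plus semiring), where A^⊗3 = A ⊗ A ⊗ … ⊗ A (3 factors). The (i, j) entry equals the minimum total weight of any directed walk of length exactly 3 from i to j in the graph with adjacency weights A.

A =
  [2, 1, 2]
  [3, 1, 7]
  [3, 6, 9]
A^⊗3 =
  [5, 3, 6]
  [5, 3, 6]
  [7, 5, 7]

Each entry (A^⊗3)_ij equals the minimum over all length-3 walks i = v_0 → v_1 → … → v_3 = j of Σ_t A[v_t][v_{t+1}]. For example, for (i, j) = (0, 2) we minimise over 9 possible intermediate vertex sequences; the minimum is 6, attained along the walk 0 → 0 → 0 → 2.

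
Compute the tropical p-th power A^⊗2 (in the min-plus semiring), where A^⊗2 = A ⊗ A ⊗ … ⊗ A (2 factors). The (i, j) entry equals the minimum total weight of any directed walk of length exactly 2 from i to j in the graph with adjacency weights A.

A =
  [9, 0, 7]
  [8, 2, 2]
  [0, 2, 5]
A^⊗2 =
  [7, 2, 2]
  [2, 4, 4]
  [5, 0, 4]

Each entry (A^⊗2)_ij equals the minimum over all length-2 walks i = v_0 → v_1 → … → v_2 = j of Σ_t A[v_t][v_{t+1}]. For example, for (i, j) = (0, 2) we minimise over 3 possible intermediate vertex sequences; the minimum is 2, attained along the walk 0 → 1 → 2.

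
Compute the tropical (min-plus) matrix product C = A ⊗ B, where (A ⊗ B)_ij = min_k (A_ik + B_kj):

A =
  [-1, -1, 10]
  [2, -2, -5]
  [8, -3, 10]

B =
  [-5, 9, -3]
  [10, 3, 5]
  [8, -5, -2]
A ⊗ B =
  [-6, 2, -4]
  [-3, -10, -7]
  [3, 0, 2]

Apply the min-plus product entry-by-entry:
  C[0][0] = min over k of (A[0][0] + B[0][0] = -1 + -5 = -6, A[0][1] + B[1][0] = -1 + 10 = 9, A[0][2] + B[2][0] = 10 + 8 = 18) = -6 (attained at k = 0)
  C[0][1] = min over k of (A[0][0] + B[0][1] = -1 + 9 = 8, A[0][1] + B[1][1] = -1 + 3 = 2, A[0][2] + B[2][1] = 10 + -5 = 5) = 2 (attained at k = 1)
  C[0][2] = min over k of (A[0][0] + B[0][2] = -1 + -3 = -4, A[0][1] + B[1][2] = -1 + 5 = 4, A[0][2] + B[2][2] = 10 + -2 = 8) = -4 (attained at k = 0)
  C[1][0] = min over k of (A[1][0] + B[0][0] = 2 + -5 = -3, A[1][1] + B[1][0] = -2 + 10 = 8, A[1][2] + B[2][0] = -5 + 8 = 3) = -3 (attained at k = 0)
  C[1][1] = min over k of (A[1][0] + B[0][1] = 2 + 9 = 11, A[1][1] + B[1][1] = -2 + 3 = 1, A[1][2] + B[2][1] = -5 + -5 = -10) = -10 (attained at k = 2)
  C[1][2] = min over k of (A[1][0] + B[0][2] = 2 + -3 = -1, A[1][1] + B[1][2] = -2 + 5 = 3, A[1][2] + B[2][2] = -5 + -2 = -7) = -7 (attained at k = 2)
  C[2][0] = min over k of (A[2][0] + B[0][0] = 8 + -5 = 3, A[2][1] + B[1][0] = -3 + 10 = 7, A[2][2] + B[2][0] = 10 + 8 = 18) = 3 (attained at k = 0)
  C[2][1] = min over k of (A[2][0] + B[0][1] = 8 + 9 = 17, A[2][1] + B[1][1] = -3 + 3 = 0, A[2][2] + B[2][1] = 10 + -5 = 5) = 0 (attained at k = 1)
  C[2][2] = min over k of (A[2][0] + B[0][2] = 8 + -3 = 5, A[2][1] + B[1][2] = -3 + 5 = 2, A[2][2] + B[2][2] = 10 + -2 = 8) = 2 (attained at k = 1)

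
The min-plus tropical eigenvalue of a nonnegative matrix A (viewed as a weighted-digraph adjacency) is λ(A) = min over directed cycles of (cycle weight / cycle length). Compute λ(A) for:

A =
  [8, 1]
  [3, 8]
λ(A) = 2

Enumerate directed cycles and compute their means (weight / length). Sample:
  cycle 0 → 0: weight = 8, length = 1, mean = 8/1 ≈ 8.000
  cycle 1 → 1: weight = 8, length = 1, mean = 8/1 ≈ 8.000
  cycle 0 → 1 → 0: weight = 4, length = 2, mean = 4/2 ≈ 2.000
  cycle 1 → 0 → 1: weight = 4, length = 2, mean = 4/2 ≈ 2.000
Minimum mean = 2.000, attained e.g. along the cycle 0 → 1 → 0 with weight 4 and length 2. So λ(A) = 4/2 = 2.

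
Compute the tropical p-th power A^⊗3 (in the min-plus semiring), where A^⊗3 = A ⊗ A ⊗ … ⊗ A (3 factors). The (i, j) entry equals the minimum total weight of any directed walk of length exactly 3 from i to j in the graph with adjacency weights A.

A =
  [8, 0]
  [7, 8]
A^⊗3 =
  [15, 7]
  [14, 15]

Each entry (A^⊗3)_ij equals the minimum over all length-3 walks i = v_0 → v_1 → … → v_3 = j of Σ_t A[v_t][v_{t+1}]. For example, for (i, j) = (0, 1) we minimise over 4 possible intermediate vertex sequences; the minimum is 7, attained along the walk 0 → 1 → 0 → 1.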